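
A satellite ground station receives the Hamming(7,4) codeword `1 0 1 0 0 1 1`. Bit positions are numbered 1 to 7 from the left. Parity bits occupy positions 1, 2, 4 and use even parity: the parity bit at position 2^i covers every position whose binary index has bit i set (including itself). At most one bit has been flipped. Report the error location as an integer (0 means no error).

3

s1: b1⊕b3⊕b5⊕b7 = 1⊕1⊕0⊕1 = 1
s2: b2⊕b3⊕b6⊕b7 = 0⊕1⊕1⊕1 = 1
s4: b4⊕b5⊕b6⊕b7 = 0⊕0⊕1⊕1 = 0
Syndrome (s4...s1) = 011 → position 3.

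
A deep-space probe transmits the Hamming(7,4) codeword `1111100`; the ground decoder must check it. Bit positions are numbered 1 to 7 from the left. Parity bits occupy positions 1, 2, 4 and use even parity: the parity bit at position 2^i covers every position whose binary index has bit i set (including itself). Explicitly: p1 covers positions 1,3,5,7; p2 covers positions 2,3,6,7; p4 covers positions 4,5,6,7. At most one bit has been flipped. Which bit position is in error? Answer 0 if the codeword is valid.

1

s1: b1⊕b3⊕b5⊕b7 = 1⊕1⊕1⊕0 = 1
s2: b2⊕b3⊕b6⊕b7 = 1⊕1⊕0⊕0 = 0
s4: b4⊕b5⊕b6⊕b7 = 1⊕1⊕0⊕0 = 0
Syndrome (s4...s1) = 001 → position 1.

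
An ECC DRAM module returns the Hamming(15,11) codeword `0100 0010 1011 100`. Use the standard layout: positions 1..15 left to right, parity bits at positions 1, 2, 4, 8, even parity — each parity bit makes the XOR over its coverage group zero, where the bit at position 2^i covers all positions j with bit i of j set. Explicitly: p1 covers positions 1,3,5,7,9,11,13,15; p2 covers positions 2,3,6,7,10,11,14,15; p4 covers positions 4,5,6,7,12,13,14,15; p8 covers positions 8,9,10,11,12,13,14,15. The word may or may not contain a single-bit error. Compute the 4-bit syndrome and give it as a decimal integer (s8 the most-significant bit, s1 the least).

s1: b1⊕b3⊕b5⊕b7⊕b9⊕b11⊕b13⊕b15 = 0⊕0⊕0⊕1⊕1⊕1⊕1⊕0 = 0
s2: b2⊕b3⊕b6⊕b7⊕b10⊕b11⊕b14⊕b15 = 1⊕0⊕0⊕1⊕0⊕1⊕0⊕0 = 1
s4: b4⊕b5⊕b6⊕b7⊕b12⊕b13⊕b14⊕b15 = 0⊕0⊕0⊕1⊕1⊕1⊕0⊕0 = 1
s8: b8⊕b9⊕b10⊕b11⊕b12⊕b13⊕b14⊕b15 = 0⊕1⊕0⊕1⊕1⊕1⊕0⊕0 = 0
Syndrome (s8...s1) = 0110 → position 6.

6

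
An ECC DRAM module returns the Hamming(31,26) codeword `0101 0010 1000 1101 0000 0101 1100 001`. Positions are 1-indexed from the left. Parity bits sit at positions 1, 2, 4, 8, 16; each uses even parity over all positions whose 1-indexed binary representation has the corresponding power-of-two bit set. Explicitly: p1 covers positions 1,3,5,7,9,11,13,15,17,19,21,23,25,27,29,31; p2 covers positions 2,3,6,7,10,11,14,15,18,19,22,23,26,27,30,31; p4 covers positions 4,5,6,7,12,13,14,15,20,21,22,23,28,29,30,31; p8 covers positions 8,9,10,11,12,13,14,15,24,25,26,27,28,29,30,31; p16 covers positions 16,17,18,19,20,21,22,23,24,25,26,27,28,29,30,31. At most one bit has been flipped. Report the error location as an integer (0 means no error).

9

s1: b1⊕b3⊕b5⊕b7⊕b9⊕b11⊕b13⊕b15⊕b17⊕b19⊕b21⊕b23⊕b25⊕b27⊕b29⊕b31 = 0⊕0⊕0⊕1⊕1⊕0⊕1⊕0⊕0⊕0⊕0⊕0⊕1⊕0⊕0⊕1 = 1
s2: b2⊕b3⊕b6⊕b7⊕b10⊕b11⊕b14⊕b15⊕b18⊕b19⊕b22⊕b23⊕b26⊕b27⊕b30⊕b31 = 1⊕0⊕0⊕1⊕0⊕0⊕1⊕0⊕0⊕0⊕1⊕0⊕1⊕0⊕0⊕1 = 0
s4: b4⊕b5⊕b6⊕b7⊕b12⊕b13⊕b14⊕b15⊕b20⊕b21⊕b22⊕b23⊕b28⊕b29⊕b30⊕b31 = 1⊕0⊕0⊕1⊕0⊕1⊕1⊕0⊕0⊕0⊕1⊕0⊕0⊕0⊕0⊕1 = 0
s8: b8⊕b9⊕b10⊕b11⊕b12⊕b13⊕b14⊕b15⊕b24⊕b25⊕b26⊕b27⊕b28⊕b29⊕b30⊕b31 = 0⊕1⊕0⊕0⊕0⊕1⊕1⊕0⊕1⊕1⊕1⊕0⊕0⊕0⊕0⊕1 = 1
s16: b16⊕b17⊕b18⊕b19⊕b20⊕b21⊕b22⊕b23⊕b24⊕b25⊕b26⊕b27⊕b28⊕b29⊕b30⊕b31 = 1⊕0⊕0⊕0⊕0⊕0⊕1⊕0⊕1⊕1⊕1⊕0⊕0⊕0⊕0⊕1 = 0
Syndrome (s16...s1) = 01001 → position 9.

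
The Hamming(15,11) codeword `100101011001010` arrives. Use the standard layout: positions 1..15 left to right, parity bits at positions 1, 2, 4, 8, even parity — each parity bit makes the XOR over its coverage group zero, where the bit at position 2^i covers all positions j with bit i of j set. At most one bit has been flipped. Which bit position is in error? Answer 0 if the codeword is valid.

0

s1: b1⊕b3⊕b5⊕b7⊕b9⊕b11⊕b13⊕b15 = 1⊕0⊕0⊕0⊕1⊕0⊕0⊕0 = 0
s2: b2⊕b3⊕b6⊕b7⊕b10⊕b11⊕b14⊕b15 = 0⊕0⊕1⊕0⊕0⊕0⊕1⊕0 = 0
s4: b4⊕b5⊕b6⊕b7⊕b12⊕b13⊕b14⊕b15 = 1⊕0⊕1⊕0⊕1⊕0⊕1⊕0 = 0
s8: b8⊕b9⊕b10⊕b11⊕b12⊕b13⊕b14⊕b15 = 1⊕1⊕0⊕0⊕1⊕0⊕1⊕0 = 0
Syndrome (s8...s1) = 0000 → position 0 (no error).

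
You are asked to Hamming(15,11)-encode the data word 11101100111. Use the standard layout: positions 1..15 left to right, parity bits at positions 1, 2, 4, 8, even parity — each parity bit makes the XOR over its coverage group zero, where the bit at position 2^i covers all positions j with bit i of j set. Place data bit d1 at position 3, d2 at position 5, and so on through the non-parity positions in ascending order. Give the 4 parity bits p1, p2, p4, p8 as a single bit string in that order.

Place data bits at non-power-of-two positions: b3=1, b5=1, b6=1, b7=0, b9=1, b10=1, b11=0, b12=0, b13=1, b14=1, b15=1.
p1 = XOR of data positions {3,5,7,9,11,13,15} = 1⊕1⊕0⊕1⊕0⊕1⊕1 = 1
p2 = XOR of data positions {3,6,7,10,11,14,15} = 1⊕1⊕0⊕1⊕0⊕1⊕1 = 1
p4 = XOR of data positions {5,6,7,12,13,14,15} = 1⊕1⊕0⊕0⊕1⊕1⊕1 = 1
p8 = XOR of data positions {9,10,11,12,13,14,15} = 1⊕1⊕0⊕0⊕1⊕1⊕1 = 1
Parity bits p1,p2,p4,p8 = 1111

1111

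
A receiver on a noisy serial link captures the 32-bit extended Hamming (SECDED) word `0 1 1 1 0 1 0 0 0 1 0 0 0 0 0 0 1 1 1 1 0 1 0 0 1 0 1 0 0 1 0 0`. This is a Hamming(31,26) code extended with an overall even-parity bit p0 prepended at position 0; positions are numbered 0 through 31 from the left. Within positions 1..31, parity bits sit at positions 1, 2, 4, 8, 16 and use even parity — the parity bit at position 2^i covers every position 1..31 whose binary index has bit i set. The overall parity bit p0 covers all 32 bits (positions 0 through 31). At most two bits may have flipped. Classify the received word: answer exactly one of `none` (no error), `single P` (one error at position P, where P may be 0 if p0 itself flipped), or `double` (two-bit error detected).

single 6

s1: b1⊕b3⊕b5⊕b7⊕b9⊕b11⊕b13⊕b15⊕b17⊕b19⊕b21⊕b23⊕b25⊕b27⊕b29⊕b31 = 1⊕1⊕1⊕0⊕1⊕0⊕0⊕0⊕1⊕1⊕1⊕0⊕0⊕0⊕1⊕0 = 0
s2: b2⊕b3⊕b6⊕b7⊕b10⊕b11⊕b14⊕b15⊕b18⊕b19⊕b22⊕b23⊕b26⊕b27⊕b30⊕b31 = 1⊕1⊕0⊕0⊕0⊕0⊕0⊕0⊕1⊕1⊕0⊕0⊕1⊕0⊕0⊕0 = 1
s4: b4⊕b5⊕b6⊕b7⊕b12⊕b13⊕b14⊕b15⊕b20⊕b21⊕b22⊕b23⊕b28⊕b29⊕b30⊕b31 = 0⊕1⊕0⊕0⊕0⊕0⊕0⊕0⊕0⊕1⊕0⊕0⊕0⊕1⊕0⊕0 = 1
s8: b8⊕b9⊕b10⊕b11⊕b12⊕b13⊕b14⊕b15⊕b24⊕b25⊕b26⊕b27⊕b28⊕b29⊕b30⊕b31 = 0⊕1⊕0⊕0⊕0⊕0⊕0⊕0⊕1⊕0⊕1⊕0⊕0⊕1⊕0⊕0 = 0
s16: b16⊕b17⊕b18⊕b19⊕b20⊕b21⊕b22⊕b23⊕b24⊕b25⊕b26⊕b27⊕b28⊕b29⊕b30⊕b31 = 1⊕1⊕1⊕1⊕0⊕1⊕0⊕0⊕1⊕0⊕1⊕0⊕0⊕1⊕0⊕0 = 0
Syndrome (s16...s1) = 00110 → position 6.
Overall parity (XOR of all 32 bits, including p0): 0⊕1⊕1⊕1⊕0⊕1⊕0⊕0⊕0⊕1⊕0⊕0⊕0⊕0⊕0⊕0⊕1⊕1⊕1⊕1⊕0⊕1⊕0⊕0⊕1⊕0⊕1⊕0⊕0⊕1⊕0⊕0 = 1
Overall=1, syndrome position=6 → single-bit error at position 6.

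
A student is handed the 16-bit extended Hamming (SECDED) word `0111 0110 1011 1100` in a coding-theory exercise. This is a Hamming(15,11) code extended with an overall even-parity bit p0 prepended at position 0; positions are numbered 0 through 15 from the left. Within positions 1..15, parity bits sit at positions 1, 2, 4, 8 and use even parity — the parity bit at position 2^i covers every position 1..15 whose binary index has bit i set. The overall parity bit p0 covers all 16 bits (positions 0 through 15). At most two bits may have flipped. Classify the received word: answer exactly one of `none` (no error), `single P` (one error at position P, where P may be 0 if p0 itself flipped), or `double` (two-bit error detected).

s1: b1⊕b3⊕b5⊕b7⊕b9⊕b11⊕b13⊕b15 = 1⊕1⊕1⊕0⊕0⊕1⊕1⊕0 = 1
s2: b2⊕b3⊕b6⊕b7⊕b10⊕b11⊕b14⊕b15 = 1⊕1⊕1⊕0⊕1⊕1⊕0⊕0 = 1
s4: b4⊕b5⊕b6⊕b7⊕b12⊕b13⊕b14⊕b15 = 0⊕1⊕1⊕0⊕1⊕1⊕0⊕0 = 0
s8: b8⊕b9⊕b10⊕b11⊕b12⊕b13⊕b14⊕b15 = 1⊕0⊕1⊕1⊕1⊕1⊕0⊕0 = 1
Syndrome (s8...s1) = 1011 → position 11.
Overall parity (XOR of all 16 bits, including p0): 0⊕1⊕1⊕1⊕0⊕1⊕1⊕0⊕1⊕0⊕1⊕1⊕1⊕1⊕0⊕0 = 0
Overall=0, syndrome position=11 → double-bit error detected (uncorrectable).

double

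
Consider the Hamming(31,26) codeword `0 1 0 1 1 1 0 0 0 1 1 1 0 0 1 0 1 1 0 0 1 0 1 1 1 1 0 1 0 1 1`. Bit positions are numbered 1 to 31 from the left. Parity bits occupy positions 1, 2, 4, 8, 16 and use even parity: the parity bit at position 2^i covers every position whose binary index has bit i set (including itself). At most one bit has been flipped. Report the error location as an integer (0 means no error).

s1: b1⊕b3⊕b5⊕b7⊕b9⊕b11⊕b13⊕b15⊕b17⊕b19⊕b21⊕b23⊕b25⊕b27⊕b29⊕b31 = 0⊕0⊕1⊕0⊕0⊕1⊕0⊕1⊕1⊕0⊕1⊕1⊕1⊕0⊕0⊕1 = 0
s2: b2⊕b3⊕b6⊕b7⊕b10⊕b11⊕b14⊕b15⊕b18⊕b19⊕b22⊕b23⊕b26⊕b27⊕b30⊕b31 = 1⊕0⊕1⊕0⊕1⊕1⊕0⊕1⊕1⊕0⊕0⊕1⊕1⊕0⊕1⊕1 = 0
s4: b4⊕b5⊕b6⊕b7⊕b12⊕b13⊕b14⊕b15⊕b20⊕b21⊕b22⊕b23⊕b28⊕b29⊕b30⊕b31 = 1⊕1⊕1⊕0⊕1⊕0⊕0⊕1⊕0⊕1⊕0⊕1⊕1⊕0⊕1⊕1 = 0
s8: b8⊕b9⊕b10⊕b11⊕b12⊕b13⊕b14⊕b15⊕b24⊕b25⊕b26⊕b27⊕b28⊕b29⊕b30⊕b31 = 0⊕0⊕1⊕1⊕1⊕0⊕0⊕1⊕1⊕1⊕1⊕0⊕1⊕0⊕1⊕1 = 0
s16: b16⊕b17⊕b18⊕b19⊕b20⊕b21⊕b22⊕b23⊕b24⊕b25⊕b26⊕b27⊕b28⊕b29⊕b30⊕b31 = 0⊕1⊕1⊕0⊕0⊕1⊕0⊕1⊕1⊕1⊕1⊕0⊕1⊕0⊕1⊕1 = 0
Syndrome (s16...s1) = 00000 → position 0 (no error).

0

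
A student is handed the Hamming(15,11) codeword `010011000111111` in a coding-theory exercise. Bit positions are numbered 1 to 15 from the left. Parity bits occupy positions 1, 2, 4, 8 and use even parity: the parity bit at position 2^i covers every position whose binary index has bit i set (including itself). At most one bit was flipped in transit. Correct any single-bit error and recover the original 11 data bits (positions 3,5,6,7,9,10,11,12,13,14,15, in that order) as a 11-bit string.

s1: b1⊕b3⊕b5⊕b7⊕b9⊕b11⊕b13⊕b15 = 0⊕0⊕1⊕0⊕0⊕1⊕1⊕1 = 0
s2: b2⊕b3⊕b6⊕b7⊕b10⊕b11⊕b14⊕b15 = 1⊕0⊕1⊕0⊕1⊕1⊕1⊕1 = 0
s4: b4⊕b5⊕b6⊕b7⊕b12⊕b13⊕b14⊕b15 = 0⊕1⊕1⊕0⊕1⊕1⊕1⊕1 = 0
s8: b8⊕b9⊕b10⊕b11⊕b12⊕b13⊕b14⊕b15 = 0⊕0⊕1⊕1⊕1⊕1⊕1⊕1 = 0
Syndrome (s8...s1) = 0000 → position 0 (no error).
No correction needed.
Data bits at positions 3,5,6,7,9,10,11,12,13,14,15: 01100111111

01100111111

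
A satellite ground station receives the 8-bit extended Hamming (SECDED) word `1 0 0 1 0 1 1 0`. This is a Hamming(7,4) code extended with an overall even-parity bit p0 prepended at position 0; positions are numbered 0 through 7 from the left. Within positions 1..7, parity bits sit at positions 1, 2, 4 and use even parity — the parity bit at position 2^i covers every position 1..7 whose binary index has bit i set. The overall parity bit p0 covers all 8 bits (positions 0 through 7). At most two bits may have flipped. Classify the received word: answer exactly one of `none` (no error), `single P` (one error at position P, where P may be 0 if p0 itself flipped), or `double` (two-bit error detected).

s1: b1⊕b3⊕b5⊕b7 = 0⊕1⊕1⊕0 = 0
s2: b2⊕b3⊕b6⊕b7 = 0⊕1⊕1⊕0 = 0
s4: b4⊕b5⊕b6⊕b7 = 0⊕1⊕1⊕0 = 0
Syndrome (s4...s1) = 000 → position 0 (no error).
Overall parity (XOR of all 8 bits, including p0): 1⊕0⊕0⊕1⊕0⊕1⊕1⊕0 = 0
Overall=0, syndrome position=0 → no error.

none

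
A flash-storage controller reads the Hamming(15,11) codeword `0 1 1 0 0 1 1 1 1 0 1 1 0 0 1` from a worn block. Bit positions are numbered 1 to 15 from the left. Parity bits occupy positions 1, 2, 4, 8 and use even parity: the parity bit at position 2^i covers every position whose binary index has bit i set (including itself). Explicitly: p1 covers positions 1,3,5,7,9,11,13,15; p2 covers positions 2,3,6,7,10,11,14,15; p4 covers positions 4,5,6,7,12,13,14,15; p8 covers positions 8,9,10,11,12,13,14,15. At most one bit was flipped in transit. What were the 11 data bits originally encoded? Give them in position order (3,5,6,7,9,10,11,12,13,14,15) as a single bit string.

s1: b1⊕b3⊕b5⊕b7⊕b9⊕b11⊕b13⊕b15 = 0⊕1⊕0⊕1⊕1⊕1⊕0⊕1 = 1
s2: b2⊕b3⊕b6⊕b7⊕b10⊕b11⊕b14⊕b15 = 1⊕1⊕1⊕1⊕0⊕1⊕0⊕1 = 0
s4: b4⊕b5⊕b6⊕b7⊕b12⊕b13⊕b14⊕b15 = 0⊕0⊕1⊕1⊕1⊕0⊕0⊕1 = 0
s8: b8⊕b9⊕b10⊕b11⊕b12⊕b13⊕b14⊕b15 = 1⊕1⊕0⊕1⊕1⊕0⊕0⊕1 = 1
Syndrome (s8...s1) = 1001 → position 9.
Flip bit 9: corrected codeword = 011001110011001
Data bits at positions 3,5,6,7,9,10,11,12,13,14,15: 10110011001

10110011001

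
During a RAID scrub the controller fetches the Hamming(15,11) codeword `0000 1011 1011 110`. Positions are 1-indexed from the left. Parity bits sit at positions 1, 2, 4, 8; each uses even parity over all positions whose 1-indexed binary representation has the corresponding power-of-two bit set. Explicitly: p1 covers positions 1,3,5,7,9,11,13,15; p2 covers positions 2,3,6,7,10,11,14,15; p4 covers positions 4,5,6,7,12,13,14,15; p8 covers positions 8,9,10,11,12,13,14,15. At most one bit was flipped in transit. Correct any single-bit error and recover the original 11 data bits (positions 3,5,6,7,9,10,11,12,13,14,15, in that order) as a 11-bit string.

s1: b1⊕b3⊕b5⊕b7⊕b9⊕b11⊕b13⊕b15 = 0⊕0⊕1⊕1⊕1⊕1⊕1⊕0 = 1
s2: b2⊕b3⊕b6⊕b7⊕b10⊕b11⊕b14⊕b15 = 0⊕0⊕0⊕1⊕0⊕1⊕1⊕0 = 1
s4: b4⊕b5⊕b6⊕b7⊕b12⊕b13⊕b14⊕b15 = 0⊕1⊕0⊕1⊕1⊕1⊕1⊕0 = 1
s8: b8⊕b9⊕b10⊕b11⊕b12⊕b13⊕b14⊕b15 = 1⊕1⊕0⊕1⊕1⊕1⊕1⊕0 = 0
Syndrome (s8...s1) = 0111 → position 7.
Flip bit 7: corrected codeword = 000010011011110
Data bits at positions 3,5,6,7,9,10,11,12,13,14,15: 01001011110

01001011110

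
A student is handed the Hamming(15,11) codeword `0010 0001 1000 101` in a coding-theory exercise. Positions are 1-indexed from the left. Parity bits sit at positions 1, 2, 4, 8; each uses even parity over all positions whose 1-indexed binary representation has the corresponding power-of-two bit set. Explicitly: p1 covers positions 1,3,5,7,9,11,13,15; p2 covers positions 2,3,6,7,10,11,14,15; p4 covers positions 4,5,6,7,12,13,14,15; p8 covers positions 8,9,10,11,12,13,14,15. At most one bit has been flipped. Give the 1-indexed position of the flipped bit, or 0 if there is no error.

s1: b1⊕b3⊕b5⊕b7⊕b9⊕b11⊕b13⊕b15 = 0⊕1⊕0⊕0⊕1⊕0⊕1⊕1 = 0
s2: b2⊕b3⊕b6⊕b7⊕b10⊕b11⊕b14⊕b15 = 0⊕1⊕0⊕0⊕0⊕0⊕0⊕1 = 0
s4: b4⊕b5⊕b6⊕b7⊕b12⊕b13⊕b14⊕b15 = 0⊕0⊕0⊕0⊕0⊕1⊕0⊕1 = 0
s8: b8⊕b9⊕b10⊕b11⊕b12⊕b13⊕b14⊕b15 = 1⊕1⊕0⊕0⊕0⊕1⊕0⊕1 = 0
Syndrome (s8...s1) = 0000 → position 0 (no error).

0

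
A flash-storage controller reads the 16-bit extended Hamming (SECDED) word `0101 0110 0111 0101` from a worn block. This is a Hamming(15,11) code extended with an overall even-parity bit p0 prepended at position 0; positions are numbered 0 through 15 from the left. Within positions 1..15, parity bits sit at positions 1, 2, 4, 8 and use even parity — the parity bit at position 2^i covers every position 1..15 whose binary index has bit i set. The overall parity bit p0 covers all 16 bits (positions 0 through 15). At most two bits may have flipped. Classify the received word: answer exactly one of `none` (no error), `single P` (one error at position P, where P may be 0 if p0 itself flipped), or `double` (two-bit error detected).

single 11

s1: b1⊕b3⊕b5⊕b7⊕b9⊕b11⊕b13⊕b15 = 1⊕1⊕1⊕0⊕1⊕1⊕1⊕1 = 1
s2: b2⊕b3⊕b6⊕b7⊕b10⊕b11⊕b14⊕b15 = 0⊕1⊕1⊕0⊕1⊕1⊕0⊕1 = 1
s4: b4⊕b5⊕b6⊕b7⊕b12⊕b13⊕b14⊕b15 = 0⊕1⊕1⊕0⊕0⊕1⊕0⊕1 = 0
s8: b8⊕b9⊕b10⊕b11⊕b12⊕b13⊕b14⊕b15 = 0⊕1⊕1⊕1⊕0⊕1⊕0⊕1 = 1
Syndrome (s8...s1) = 1011 → position 11.
Overall parity (XOR of all 16 bits, including p0): 0⊕1⊕0⊕1⊕0⊕1⊕1⊕0⊕0⊕1⊕1⊕1⊕0⊕1⊕0⊕1 = 1
Overall=1, syndrome position=11 → single-bit error at position 11.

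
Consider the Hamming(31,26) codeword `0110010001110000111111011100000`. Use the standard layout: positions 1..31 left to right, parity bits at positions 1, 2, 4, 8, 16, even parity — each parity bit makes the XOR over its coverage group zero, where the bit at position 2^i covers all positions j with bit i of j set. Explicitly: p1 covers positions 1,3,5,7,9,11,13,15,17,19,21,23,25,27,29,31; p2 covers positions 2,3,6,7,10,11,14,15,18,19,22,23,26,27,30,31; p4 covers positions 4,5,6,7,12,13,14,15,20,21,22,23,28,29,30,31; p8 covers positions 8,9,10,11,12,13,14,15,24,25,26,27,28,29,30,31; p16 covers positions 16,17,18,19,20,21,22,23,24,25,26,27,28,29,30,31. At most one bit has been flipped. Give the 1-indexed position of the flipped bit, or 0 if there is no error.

s1: b1⊕b3⊕b5⊕b7⊕b9⊕b11⊕b13⊕b15⊕b17⊕b19⊕b21⊕b23⊕b25⊕b27⊕b29⊕b31 = 0⊕1⊕0⊕0⊕0⊕1⊕0⊕0⊕1⊕1⊕1⊕0⊕1⊕0⊕0⊕0 = 0
s2: b2⊕b3⊕b6⊕b7⊕b10⊕b11⊕b14⊕b15⊕b18⊕b19⊕b22⊕b23⊕b26⊕b27⊕b30⊕b31 = 1⊕1⊕1⊕0⊕1⊕1⊕0⊕0⊕1⊕1⊕1⊕0⊕1⊕0⊕0⊕0 = 1
s4: b4⊕b5⊕b6⊕b7⊕b12⊕b13⊕b14⊕b15⊕b20⊕b21⊕b22⊕b23⊕b28⊕b29⊕b30⊕b31 = 0⊕0⊕1⊕0⊕1⊕0⊕0⊕0⊕1⊕1⊕1⊕0⊕0⊕0⊕0⊕0 = 1
s8: b8⊕b9⊕b10⊕b11⊕b12⊕b13⊕b14⊕b15⊕b24⊕b25⊕b26⊕b27⊕b28⊕b29⊕b30⊕b31 = 0⊕0⊕1⊕1⊕1⊕0⊕0⊕0⊕1⊕1⊕1⊕0⊕0⊕0⊕0⊕0 = 0
s16: b16⊕b17⊕b18⊕b19⊕b20⊕b21⊕b22⊕b23⊕b24⊕b25⊕b26⊕b27⊕b28⊕b29⊕b30⊕b31 = 0⊕1⊕1⊕1⊕1⊕1⊕1⊕0⊕1⊕1⊕1⊕0⊕0⊕0⊕0⊕0 = 1
Syndrome (s16...s1) = 10110 → position 22.

22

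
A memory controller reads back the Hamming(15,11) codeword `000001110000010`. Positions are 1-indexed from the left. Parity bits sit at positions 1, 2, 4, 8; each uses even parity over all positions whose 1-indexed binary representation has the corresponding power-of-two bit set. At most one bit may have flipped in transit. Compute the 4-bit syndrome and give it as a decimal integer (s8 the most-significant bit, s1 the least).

s1: b1⊕b3⊕b5⊕b7⊕b9⊕b11⊕b13⊕b15 = 0⊕0⊕0⊕1⊕0⊕0⊕0⊕0 = 1
s2: b2⊕b3⊕b6⊕b7⊕b10⊕b11⊕b14⊕b15 = 0⊕0⊕1⊕1⊕0⊕0⊕1⊕0 = 1
s4: b4⊕b5⊕b6⊕b7⊕b12⊕b13⊕b14⊕b15 = 0⊕0⊕1⊕1⊕0⊕0⊕1⊕0 = 1
s8: b8⊕b9⊕b10⊕b11⊕b12⊕b13⊕b14⊕b15 = 1⊕0⊕0⊕0⊕0⊕0⊕1⊕0 = 0
Syndrome (s8...s1) = 0111 → position 7.

7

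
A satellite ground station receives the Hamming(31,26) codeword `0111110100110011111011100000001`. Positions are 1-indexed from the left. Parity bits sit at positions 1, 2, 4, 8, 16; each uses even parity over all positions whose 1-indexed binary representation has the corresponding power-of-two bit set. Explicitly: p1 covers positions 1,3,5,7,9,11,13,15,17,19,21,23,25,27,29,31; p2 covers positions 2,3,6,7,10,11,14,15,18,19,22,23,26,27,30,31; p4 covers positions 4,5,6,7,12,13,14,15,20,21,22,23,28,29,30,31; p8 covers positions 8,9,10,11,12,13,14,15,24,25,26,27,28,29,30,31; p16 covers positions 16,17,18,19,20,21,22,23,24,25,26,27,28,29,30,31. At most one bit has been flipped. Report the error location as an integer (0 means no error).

s1: b1⊕b3⊕b5⊕b7⊕b9⊕b11⊕b13⊕b15⊕b17⊕b19⊕b21⊕b23⊕b25⊕b27⊕b29⊕b31 = 0⊕1⊕1⊕0⊕0⊕1⊕0⊕1⊕1⊕1⊕1⊕1⊕0⊕0⊕0⊕1 = 1
s2: b2⊕b3⊕b6⊕b7⊕b10⊕b11⊕b14⊕b15⊕b18⊕b19⊕b22⊕b23⊕b26⊕b27⊕b30⊕b31 = 1⊕1⊕1⊕0⊕0⊕1⊕0⊕1⊕1⊕1⊕1⊕1⊕0⊕0⊕0⊕1 = 0
s4: b4⊕b5⊕b6⊕b7⊕b12⊕b13⊕b14⊕b15⊕b20⊕b21⊕b22⊕b23⊕b28⊕b29⊕b30⊕b31 = 1⊕1⊕1⊕0⊕1⊕0⊕0⊕1⊕0⊕1⊕1⊕1⊕0⊕0⊕0⊕1 = 1
s8: b8⊕b9⊕b10⊕b11⊕b12⊕b13⊕b14⊕b15⊕b24⊕b25⊕b26⊕b27⊕b28⊕b29⊕b30⊕b31 = 1⊕0⊕0⊕1⊕1⊕0⊕0⊕1⊕0⊕0⊕0⊕0⊕0⊕0⊕0⊕1 = 1
s16: b16⊕b17⊕b18⊕b19⊕b20⊕b21⊕b22⊕b23⊕b24⊕b25⊕b26⊕b27⊕b28⊕b29⊕b30⊕b31 = 1⊕1⊕1⊕1⊕0⊕1⊕1⊕1⊕0⊕0⊕0⊕0⊕0⊕0⊕0⊕1 = 0
Syndrome (s16...s1) = 01101 → position 13.

13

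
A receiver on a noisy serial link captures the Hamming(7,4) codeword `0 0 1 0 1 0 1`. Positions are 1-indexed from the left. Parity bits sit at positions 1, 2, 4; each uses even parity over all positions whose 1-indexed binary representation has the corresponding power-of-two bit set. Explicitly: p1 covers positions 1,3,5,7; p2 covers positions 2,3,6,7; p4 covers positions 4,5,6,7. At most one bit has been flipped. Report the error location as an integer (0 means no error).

s1: b1⊕b3⊕b5⊕b7 = 0⊕1⊕1⊕1 = 1
s2: b2⊕b3⊕b6⊕b7 = 0⊕1⊕0⊕1 = 0
s4: b4⊕b5⊕b6⊕b7 = 0⊕1⊕0⊕1 = 0
Syndrome (s4...s1) = 001 → position 1.

1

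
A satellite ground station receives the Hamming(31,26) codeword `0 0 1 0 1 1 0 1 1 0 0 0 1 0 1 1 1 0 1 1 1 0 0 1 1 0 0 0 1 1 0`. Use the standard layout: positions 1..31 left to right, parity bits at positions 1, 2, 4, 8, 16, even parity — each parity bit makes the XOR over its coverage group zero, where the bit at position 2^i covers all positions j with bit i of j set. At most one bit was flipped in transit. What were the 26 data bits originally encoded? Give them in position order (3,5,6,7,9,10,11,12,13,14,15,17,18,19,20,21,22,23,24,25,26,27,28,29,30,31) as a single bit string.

s1: b1⊕b3⊕b5⊕b7⊕b9⊕b11⊕b13⊕b15⊕b17⊕b19⊕b21⊕b23⊕b25⊕b27⊕b29⊕b31 = 0⊕1⊕1⊕0⊕1⊕0⊕1⊕1⊕1⊕1⊕1⊕0⊕1⊕0⊕1⊕0 = 0
s2: b2⊕b3⊕b6⊕b7⊕b10⊕b11⊕b14⊕b15⊕b18⊕b19⊕b22⊕b23⊕b26⊕b27⊕b30⊕b31 = 0⊕1⊕1⊕0⊕0⊕0⊕0⊕1⊕0⊕1⊕0⊕0⊕0⊕0⊕1⊕0 = 1
s4: b4⊕b5⊕b6⊕b7⊕b12⊕b13⊕b14⊕b15⊕b20⊕b21⊕b22⊕b23⊕b28⊕b29⊕b30⊕b31 = 0⊕1⊕1⊕0⊕0⊕1⊕0⊕1⊕1⊕1⊕0⊕0⊕0⊕1⊕1⊕0 = 0
s8: b8⊕b9⊕b10⊕b11⊕b12⊕b13⊕b14⊕b15⊕b24⊕b25⊕b26⊕b27⊕b28⊕b29⊕b30⊕b31 = 1⊕1⊕0⊕0⊕0⊕1⊕0⊕1⊕1⊕1⊕0⊕0⊕0⊕1⊕1⊕0 = 0
s16: b16⊕b17⊕b18⊕b19⊕b20⊕b21⊕b22⊕b23⊕b24⊕b25⊕b26⊕b27⊕b28⊕b29⊕b30⊕b31 = 1⊕1⊕0⊕1⊕1⊕1⊕0⊕0⊕1⊕1⊕0⊕0⊕0⊕1⊕1⊕0 = 1
Syndrome (s16...s1) = 10010 → position 18.
Flip bit 18: corrected codeword = 0010110110001011111110011000110
Data bits at positions 3,5,6,7,9,10,11,12,13,14,15,17,18,19,20,21,22,23,24,25,26,27,28,29,30,31: 11101000101111110011000110

11101000101111110011000110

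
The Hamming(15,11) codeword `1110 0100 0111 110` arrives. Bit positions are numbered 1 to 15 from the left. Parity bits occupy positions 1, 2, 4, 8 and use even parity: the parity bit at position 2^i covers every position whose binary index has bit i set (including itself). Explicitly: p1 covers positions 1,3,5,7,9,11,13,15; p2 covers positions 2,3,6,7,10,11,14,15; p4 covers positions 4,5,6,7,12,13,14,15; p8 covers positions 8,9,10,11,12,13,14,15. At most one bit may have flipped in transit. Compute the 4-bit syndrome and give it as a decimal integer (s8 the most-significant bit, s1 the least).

8

s1: b1⊕b3⊕b5⊕b7⊕b9⊕b11⊕b13⊕b15 = 1⊕1⊕0⊕0⊕0⊕1⊕1⊕0 = 0
s2: b2⊕b3⊕b6⊕b7⊕b10⊕b11⊕b14⊕b15 = 1⊕1⊕1⊕0⊕1⊕1⊕1⊕0 = 0
s4: b4⊕b5⊕b6⊕b7⊕b12⊕b13⊕b14⊕b15 = 0⊕0⊕1⊕0⊕1⊕1⊕1⊕0 = 0
s8: b8⊕b9⊕b10⊕b11⊕b12⊕b13⊕b14⊕b15 = 0⊕0⊕1⊕1⊕1⊕1⊕1⊕0 = 1
Syndrome (s8...s1) = 1000 → position 8.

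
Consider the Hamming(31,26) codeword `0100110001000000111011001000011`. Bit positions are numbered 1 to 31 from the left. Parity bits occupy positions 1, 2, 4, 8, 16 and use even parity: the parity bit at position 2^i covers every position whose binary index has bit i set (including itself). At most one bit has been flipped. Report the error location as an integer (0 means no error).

s1: b1⊕b3⊕b5⊕b7⊕b9⊕b11⊕b13⊕b15⊕b17⊕b19⊕b21⊕b23⊕b25⊕b27⊕b29⊕b31 = 0⊕0⊕1⊕0⊕0⊕0⊕0⊕0⊕1⊕1⊕1⊕0⊕1⊕0⊕0⊕1 = 0
s2: b2⊕b3⊕b6⊕b7⊕b10⊕b11⊕b14⊕b15⊕b18⊕b19⊕b22⊕b23⊕b26⊕b27⊕b30⊕b31 = 1⊕0⊕1⊕0⊕1⊕0⊕0⊕0⊕1⊕1⊕1⊕0⊕0⊕0⊕1⊕1 = 0
s4: b4⊕b5⊕b6⊕b7⊕b12⊕b13⊕b14⊕b15⊕b20⊕b21⊕b22⊕b23⊕b28⊕b29⊕b30⊕b31 = 0⊕1⊕1⊕0⊕0⊕0⊕0⊕0⊕0⊕1⊕1⊕0⊕0⊕0⊕1⊕1 = 0
s8: b8⊕b9⊕b10⊕b11⊕b12⊕b13⊕b14⊕b15⊕b24⊕b25⊕b26⊕b27⊕b28⊕b29⊕b30⊕b31 = 0⊕0⊕1⊕0⊕0⊕0⊕0⊕0⊕0⊕1⊕0⊕0⊕0⊕0⊕1⊕1 = 0
s16: b16⊕b17⊕b18⊕b19⊕b20⊕b21⊕b22⊕b23⊕b24⊕b25⊕b26⊕b27⊕b28⊕b29⊕b30⊕b31 = 0⊕1⊕1⊕1⊕0⊕1⊕1⊕0⊕0⊕1⊕0⊕0⊕0⊕0⊕1⊕1 = 0
Syndrome (s16...s1) = 00000 → position 0 (no error).

0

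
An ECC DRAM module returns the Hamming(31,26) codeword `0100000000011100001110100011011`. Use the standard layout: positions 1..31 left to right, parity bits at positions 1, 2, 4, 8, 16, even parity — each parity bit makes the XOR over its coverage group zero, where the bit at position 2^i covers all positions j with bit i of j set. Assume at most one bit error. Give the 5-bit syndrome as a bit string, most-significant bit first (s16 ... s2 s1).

s1: b1⊕b3⊕b5⊕b7⊕b9⊕b11⊕b13⊕b15⊕b17⊕b19⊕b21⊕b23⊕b25⊕b27⊕b29⊕b31 = 0⊕0⊕0⊕0⊕0⊕0⊕1⊕0⊕0⊕1⊕1⊕1⊕0⊕1⊕0⊕1 = 0
s2: b2⊕b3⊕b6⊕b7⊕b10⊕b11⊕b14⊕b15⊕b18⊕b19⊕b22⊕b23⊕b26⊕b27⊕b30⊕b31 = 1⊕0⊕0⊕0⊕0⊕0⊕1⊕0⊕0⊕1⊕0⊕1⊕0⊕1⊕1⊕1 = 1
s4: b4⊕b5⊕b6⊕b7⊕b12⊕b13⊕b14⊕b15⊕b20⊕b21⊕b22⊕b23⊕b28⊕b29⊕b30⊕b31 = 0⊕0⊕0⊕0⊕1⊕1⊕1⊕0⊕1⊕1⊕0⊕1⊕1⊕0⊕1⊕1 = 1
s8: b8⊕b9⊕b10⊕b11⊕b12⊕b13⊕b14⊕b15⊕b24⊕b25⊕b26⊕b27⊕b28⊕b29⊕b30⊕b31 = 0⊕0⊕0⊕0⊕1⊕1⊕1⊕0⊕0⊕0⊕0⊕1⊕1⊕0⊕1⊕1 = 1
s16: b16⊕b17⊕b18⊕b19⊕b20⊕b21⊕b22⊕b23⊕b24⊕b25⊕b26⊕b27⊕b28⊕b29⊕b30⊕b31 = 0⊕0⊕0⊕1⊕1⊕1⊕0⊕1⊕0⊕0⊕0⊕1⊕1⊕0⊕1⊕1 = 0
Syndrome (s16...s1) = 01110 → position 14.

01110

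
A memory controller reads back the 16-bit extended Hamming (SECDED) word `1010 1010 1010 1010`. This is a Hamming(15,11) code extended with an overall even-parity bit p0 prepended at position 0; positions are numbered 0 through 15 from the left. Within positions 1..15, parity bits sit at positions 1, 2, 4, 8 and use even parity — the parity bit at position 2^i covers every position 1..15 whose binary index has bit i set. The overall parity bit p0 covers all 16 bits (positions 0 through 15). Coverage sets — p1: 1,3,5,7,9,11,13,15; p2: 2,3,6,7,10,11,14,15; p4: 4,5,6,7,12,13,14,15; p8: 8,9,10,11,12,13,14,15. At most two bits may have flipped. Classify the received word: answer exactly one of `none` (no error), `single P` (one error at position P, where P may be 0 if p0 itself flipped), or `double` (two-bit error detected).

s1: b1⊕b3⊕b5⊕b7⊕b9⊕b11⊕b13⊕b15 = 0⊕0⊕0⊕0⊕0⊕0⊕0⊕0 = 0
s2: b2⊕b3⊕b6⊕b7⊕b10⊕b11⊕b14⊕b15 = 1⊕0⊕1⊕0⊕1⊕0⊕1⊕0 = 0
s4: b4⊕b5⊕b6⊕b7⊕b12⊕b13⊕b14⊕b15 = 1⊕0⊕1⊕0⊕1⊕0⊕1⊕0 = 0
s8: b8⊕b9⊕b10⊕b11⊕b12⊕b13⊕b14⊕b15 = 1⊕0⊕1⊕0⊕1⊕0⊕1⊕0 = 0
Syndrome (s8...s1) = 0000 → position 0 (no error).
Overall parity (XOR of all 16 bits, including p0): 1⊕0⊕1⊕0⊕1⊕0⊕1⊕0⊕1⊕0⊕1⊕0⊕1⊕0⊕1⊕0 = 0
Overall=0, syndrome position=0 → no error.

none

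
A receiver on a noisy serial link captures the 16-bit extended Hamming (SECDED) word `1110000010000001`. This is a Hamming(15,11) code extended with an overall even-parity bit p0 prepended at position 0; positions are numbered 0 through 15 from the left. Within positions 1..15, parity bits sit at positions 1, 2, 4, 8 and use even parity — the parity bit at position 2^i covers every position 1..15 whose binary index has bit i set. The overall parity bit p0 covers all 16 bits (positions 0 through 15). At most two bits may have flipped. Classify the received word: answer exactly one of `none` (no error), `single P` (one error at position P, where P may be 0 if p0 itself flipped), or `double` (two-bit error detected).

single 4

s1: b1⊕b3⊕b5⊕b7⊕b9⊕b11⊕b13⊕b15 = 1⊕0⊕0⊕0⊕0⊕0⊕0⊕1 = 0
s2: b2⊕b3⊕b6⊕b7⊕b10⊕b11⊕b14⊕b15 = 1⊕0⊕0⊕0⊕0⊕0⊕0⊕1 = 0
s4: b4⊕b5⊕b6⊕b7⊕b12⊕b13⊕b14⊕b15 = 0⊕0⊕0⊕0⊕0⊕0⊕0⊕1 = 1
s8: b8⊕b9⊕b10⊕b11⊕b12⊕b13⊕b14⊕b15 = 1⊕0⊕0⊕0⊕0⊕0⊕0⊕1 = 0
Syndrome (s8...s1) = 0100 → position 4.
Overall parity (XOR of all 16 bits, including p0): 1⊕1⊕1⊕0⊕0⊕0⊕0⊕0⊕1⊕0⊕0⊕0⊕0⊕0⊕0⊕1 = 1
Overall=1, syndrome position=4 → single-bit error at position 4.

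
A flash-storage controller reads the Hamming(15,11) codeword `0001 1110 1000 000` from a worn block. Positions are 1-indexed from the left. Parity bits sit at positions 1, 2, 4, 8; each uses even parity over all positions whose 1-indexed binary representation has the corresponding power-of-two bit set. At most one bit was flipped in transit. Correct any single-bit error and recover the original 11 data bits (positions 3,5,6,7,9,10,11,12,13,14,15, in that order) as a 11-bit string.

01110000000

s1: b1⊕b3⊕b5⊕b7⊕b9⊕b11⊕b13⊕b15 = 0⊕0⊕1⊕1⊕1⊕0⊕0⊕0 = 1
s2: b2⊕b3⊕b6⊕b7⊕b10⊕b11⊕b14⊕b15 = 0⊕0⊕1⊕1⊕0⊕0⊕0⊕0 = 0
s4: b4⊕b5⊕b6⊕b7⊕b12⊕b13⊕b14⊕b15 = 1⊕1⊕1⊕1⊕0⊕0⊕0⊕0 = 0
s8: b8⊕b9⊕b10⊕b11⊕b12⊕b13⊕b14⊕b15 = 0⊕1⊕0⊕0⊕0⊕0⊕0⊕0 = 1
Syndrome (s8...s1) = 1001 → position 9.
Flip bit 9: corrected codeword = 000111100000000
Data bits at positions 3,5,6,7,9,10,11,12,13,14,15: 01110000000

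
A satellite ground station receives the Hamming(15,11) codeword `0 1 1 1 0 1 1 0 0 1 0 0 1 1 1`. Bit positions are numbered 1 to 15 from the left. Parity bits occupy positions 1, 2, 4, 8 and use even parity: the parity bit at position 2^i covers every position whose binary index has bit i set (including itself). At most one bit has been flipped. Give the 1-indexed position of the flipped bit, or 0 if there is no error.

s1: b1⊕b3⊕b5⊕b7⊕b9⊕b11⊕b13⊕b15 = 0⊕1⊕0⊕1⊕0⊕0⊕1⊕1 = 0
s2: b2⊕b3⊕b6⊕b7⊕b10⊕b11⊕b14⊕b15 = 1⊕1⊕1⊕1⊕1⊕0⊕1⊕1 = 1
s4: b4⊕b5⊕b6⊕b7⊕b12⊕b13⊕b14⊕b15 = 1⊕0⊕1⊕1⊕0⊕1⊕1⊕1 = 0
s8: b8⊕b9⊕b10⊕b11⊕b12⊕b13⊕b14⊕b15 = 0⊕0⊕1⊕0⊕0⊕1⊕1⊕1 = 0
Syndrome (s8...s1) = 0010 → position 2.

2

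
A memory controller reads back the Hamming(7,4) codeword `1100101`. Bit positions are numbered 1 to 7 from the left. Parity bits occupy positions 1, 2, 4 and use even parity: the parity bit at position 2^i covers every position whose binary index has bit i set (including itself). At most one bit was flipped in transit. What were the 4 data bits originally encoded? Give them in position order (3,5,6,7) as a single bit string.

s1: b1⊕b3⊕b5⊕b7 = 1⊕0⊕1⊕1 = 1
s2: b2⊕b3⊕b6⊕b7 = 1⊕0⊕0⊕1 = 0
s4: b4⊕b5⊕b6⊕b7 = 0⊕1⊕0⊕1 = 0
Syndrome (s4...s1) = 001 → position 1.
Flip bit 1: corrected codeword = 0100101
Data bits at positions 3,5,6,7: 0101

0101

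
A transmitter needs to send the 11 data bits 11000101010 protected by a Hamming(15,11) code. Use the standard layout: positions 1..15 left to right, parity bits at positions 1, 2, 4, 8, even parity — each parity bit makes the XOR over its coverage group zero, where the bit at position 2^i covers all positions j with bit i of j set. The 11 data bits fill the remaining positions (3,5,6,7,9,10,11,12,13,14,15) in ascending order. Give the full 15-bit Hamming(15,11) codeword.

Place data bits at non-power-of-two positions: b3=1, b5=1, b6=0, b7=0, b9=0, b10=1, b11=0, b12=1, b13=0, b14=1, b15=0.
p1 = XOR of data positions {3,5,7,9,11,13,15} = 1⊕1⊕0⊕0⊕0⊕0⊕0 = 0
p2 = XOR of data positions {3,6,7,10,11,14,15} = 1⊕0⊕0⊕1⊕0⊕1⊕0 = 1
p4 = XOR of data positions {5,6,7,12,13,14,15} = 1⊕0⊕0⊕1⊕0⊕1⊕0 = 1
p8 = XOR of data positions {9,10,11,12,13,14,15} = 0⊕1⊕0⊕1⊕0⊕1⊕0 = 1
Codeword b1..b15 = 011110010101010

011110010101010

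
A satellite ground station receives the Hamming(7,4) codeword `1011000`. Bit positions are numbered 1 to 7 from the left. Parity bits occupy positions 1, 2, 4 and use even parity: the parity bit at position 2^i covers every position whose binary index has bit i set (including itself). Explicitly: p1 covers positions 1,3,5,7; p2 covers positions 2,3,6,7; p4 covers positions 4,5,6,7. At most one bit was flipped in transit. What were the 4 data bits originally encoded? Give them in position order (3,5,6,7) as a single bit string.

s1: b1⊕b3⊕b5⊕b7 = 1⊕1⊕0⊕0 = 0
s2: b2⊕b3⊕b6⊕b7 = 0⊕1⊕0⊕0 = 1
s4: b4⊕b5⊕b6⊕b7 = 1⊕0⊕0⊕0 = 1
Syndrome (s4...s1) = 110 → position 6.
Flip bit 6: corrected codeword = 1011010
Data bits at positions 3,5,6,7: 1010

1010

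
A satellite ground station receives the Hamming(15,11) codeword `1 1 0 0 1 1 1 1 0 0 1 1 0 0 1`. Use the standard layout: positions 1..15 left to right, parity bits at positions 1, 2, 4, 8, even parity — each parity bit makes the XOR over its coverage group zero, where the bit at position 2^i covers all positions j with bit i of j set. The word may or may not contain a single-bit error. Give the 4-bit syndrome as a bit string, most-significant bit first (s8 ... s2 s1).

s1: b1⊕b3⊕b5⊕b7⊕b9⊕b11⊕b13⊕b15 = 1⊕0⊕1⊕1⊕0⊕1⊕0⊕1 = 1
s2: b2⊕b3⊕b6⊕b7⊕b10⊕b11⊕b14⊕b15 = 1⊕0⊕1⊕1⊕0⊕1⊕0⊕1 = 1
s4: b4⊕b5⊕b6⊕b7⊕b12⊕b13⊕b14⊕b15 = 0⊕1⊕1⊕1⊕1⊕0⊕0⊕1 = 1
s8: b8⊕b9⊕b10⊕b11⊕b12⊕b13⊕b14⊕b15 = 1⊕0⊕0⊕1⊕1⊕0⊕0⊕1 = 0
Syndrome (s8...s1) = 0111 → position 7.

0111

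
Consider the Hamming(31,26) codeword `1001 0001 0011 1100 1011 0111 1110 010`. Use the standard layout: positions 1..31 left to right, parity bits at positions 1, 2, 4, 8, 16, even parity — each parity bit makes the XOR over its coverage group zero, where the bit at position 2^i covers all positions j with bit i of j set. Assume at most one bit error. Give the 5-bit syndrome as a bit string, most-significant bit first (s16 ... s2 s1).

00000

s1: b1⊕b3⊕b5⊕b7⊕b9⊕b11⊕b13⊕b15⊕b17⊕b19⊕b21⊕b23⊕b25⊕b27⊕b29⊕b31 = 1⊕0⊕0⊕0⊕0⊕1⊕1⊕0⊕1⊕1⊕0⊕1⊕1⊕1⊕0⊕0 = 0
s2: b2⊕b3⊕b6⊕b7⊕b10⊕b11⊕b14⊕b15⊕b18⊕b19⊕b22⊕b23⊕b26⊕b27⊕b30⊕b31 = 0⊕0⊕0⊕0⊕0⊕1⊕1⊕0⊕0⊕1⊕1⊕1⊕1⊕1⊕1⊕0 = 0
s4: b4⊕b5⊕b6⊕b7⊕b12⊕b13⊕b14⊕b15⊕b20⊕b21⊕b22⊕b23⊕b28⊕b29⊕b30⊕b31 = 1⊕0⊕0⊕0⊕1⊕1⊕1⊕0⊕1⊕0⊕1⊕1⊕0⊕0⊕1⊕0 = 0
s8: b8⊕b9⊕b10⊕b11⊕b12⊕b13⊕b14⊕b15⊕b24⊕b25⊕b26⊕b27⊕b28⊕b29⊕b30⊕b31 = 1⊕0⊕0⊕1⊕1⊕1⊕1⊕0⊕1⊕1⊕1⊕1⊕0⊕0⊕1⊕0 = 0
s16: b16⊕b17⊕b18⊕b19⊕b20⊕b21⊕b22⊕b23⊕b24⊕b25⊕b26⊕b27⊕b28⊕b29⊕b30⊕b31 = 0⊕1⊕0⊕1⊕1⊕0⊕1⊕1⊕1⊕1⊕1⊕1⊕0⊕0⊕1⊕0 = 0
Syndrome (s16...s1) = 00000 → position 0 (no error).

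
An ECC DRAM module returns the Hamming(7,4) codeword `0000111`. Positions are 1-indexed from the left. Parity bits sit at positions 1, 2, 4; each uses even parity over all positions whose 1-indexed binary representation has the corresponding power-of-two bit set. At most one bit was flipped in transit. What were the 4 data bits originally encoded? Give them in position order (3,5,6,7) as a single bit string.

s1: b1⊕b3⊕b5⊕b7 = 0⊕0⊕1⊕1 = 0
s2: b2⊕b3⊕b6⊕b7 = 0⊕0⊕1⊕1 = 0
s4: b4⊕b5⊕b6⊕b7 = 0⊕1⊕1⊕1 = 1
Syndrome (s4...s1) = 100 → position 4.
Flip bit 4: corrected codeword = 0001111
Data bits at positions 3,5,6,7: 0111

0111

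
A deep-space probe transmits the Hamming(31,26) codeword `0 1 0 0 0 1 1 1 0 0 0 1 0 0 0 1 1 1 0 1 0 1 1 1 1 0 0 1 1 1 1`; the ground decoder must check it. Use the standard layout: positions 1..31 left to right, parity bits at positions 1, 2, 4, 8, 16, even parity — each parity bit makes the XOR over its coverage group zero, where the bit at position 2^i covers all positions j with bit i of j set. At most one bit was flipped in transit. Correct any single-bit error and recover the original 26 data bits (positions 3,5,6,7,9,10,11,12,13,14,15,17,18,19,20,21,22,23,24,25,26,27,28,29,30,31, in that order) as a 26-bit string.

s1: b1⊕b3⊕b5⊕b7⊕b9⊕b11⊕b13⊕b15⊕b17⊕b19⊕b21⊕b23⊕b25⊕b27⊕b29⊕b31 = 0⊕0⊕0⊕1⊕0⊕0⊕0⊕0⊕1⊕0⊕0⊕1⊕1⊕0⊕1⊕1 = 0
s2: b2⊕b3⊕b6⊕b7⊕b10⊕b11⊕b14⊕b15⊕b18⊕b19⊕b22⊕b23⊕b26⊕b27⊕b30⊕b31 = 1⊕0⊕1⊕1⊕0⊕0⊕0⊕0⊕1⊕0⊕1⊕1⊕0⊕0⊕1⊕1 = 0
s4: b4⊕b5⊕b6⊕b7⊕b12⊕b13⊕b14⊕b15⊕b20⊕b21⊕b22⊕b23⊕b28⊕b29⊕b30⊕b31 = 0⊕0⊕1⊕1⊕1⊕0⊕0⊕0⊕1⊕0⊕1⊕1⊕1⊕1⊕1⊕1 = 0
s8: b8⊕b9⊕b10⊕b11⊕b12⊕b13⊕b14⊕b15⊕b24⊕b25⊕b26⊕b27⊕b28⊕b29⊕b30⊕b31 = 1⊕0⊕0⊕0⊕1⊕0⊕0⊕0⊕1⊕1⊕0⊕0⊕1⊕1⊕1⊕1 = 0
s16: b16⊕b17⊕b18⊕b19⊕b20⊕b21⊕b22⊕b23⊕b24⊕b25⊕b26⊕b27⊕b28⊕b29⊕b30⊕b31 = 1⊕1⊕1⊕0⊕1⊕0⊕1⊕1⊕1⊕1⊕0⊕0⊕1⊕1⊕1⊕1 = 0
Syndrome (s16...s1) = 00000 → position 0 (no error).
No correction needed.
Data bits at positions 3,5,6,7,9,10,11,12,13,14,15,17,18,19,20,21,22,23,24,25,26,27,28,29,30,31: 00110001000110101111001111

00110001000110101111001111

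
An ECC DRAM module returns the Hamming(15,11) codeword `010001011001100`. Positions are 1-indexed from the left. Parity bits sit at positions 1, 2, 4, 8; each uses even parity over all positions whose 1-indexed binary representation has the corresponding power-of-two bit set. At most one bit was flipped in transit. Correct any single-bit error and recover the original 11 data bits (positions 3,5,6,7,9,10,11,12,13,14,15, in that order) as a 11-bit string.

s1: b1⊕b3⊕b5⊕b7⊕b9⊕b11⊕b13⊕b15 = 0⊕0⊕0⊕0⊕1⊕0⊕1⊕0 = 0
s2: b2⊕b3⊕b6⊕b7⊕b10⊕b11⊕b14⊕b15 = 1⊕0⊕1⊕0⊕0⊕0⊕0⊕0 = 0
s4: b4⊕b5⊕b6⊕b7⊕b12⊕b13⊕b14⊕b15 = 0⊕0⊕1⊕0⊕1⊕1⊕0⊕0 = 1
s8: b8⊕b9⊕b10⊕b11⊕b12⊕b13⊕b14⊕b15 = 1⊕1⊕0⊕0⊕1⊕1⊕0⊕0 = 0
Syndrome (s8...s1) = 0100 → position 4.
Flip bit 4: corrected codeword = 010101011001100
Data bits at positions 3,5,6,7,9,10,11,12,13,14,15: 00101001100

00101001100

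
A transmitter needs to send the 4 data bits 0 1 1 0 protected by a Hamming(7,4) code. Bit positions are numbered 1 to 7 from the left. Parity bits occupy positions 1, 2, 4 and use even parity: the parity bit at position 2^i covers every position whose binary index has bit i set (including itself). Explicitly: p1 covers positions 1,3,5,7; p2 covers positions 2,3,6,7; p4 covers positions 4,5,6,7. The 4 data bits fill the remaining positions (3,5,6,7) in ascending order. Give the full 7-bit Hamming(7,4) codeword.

Place data bits at non-power-of-two positions: b3=0, b5=1, b6=1, b7=0.
p1 = XOR of data positions {3,5,7} = 0⊕1⊕0 = 1
p2 = XOR of data positions {3,6,7} = 0⊕1⊕0 = 1
p4 = XOR of data positions {5,6,7} = 1⊕1⊕0 = 0
Codeword b1..b7 = 1100110

1100110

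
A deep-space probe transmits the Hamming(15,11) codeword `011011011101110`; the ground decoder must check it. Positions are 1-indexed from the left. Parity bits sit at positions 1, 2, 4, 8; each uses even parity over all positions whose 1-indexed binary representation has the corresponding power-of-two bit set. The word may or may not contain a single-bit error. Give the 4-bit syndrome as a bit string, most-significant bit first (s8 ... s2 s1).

0110

s1: b1⊕b3⊕b5⊕b7⊕b9⊕b11⊕b13⊕b15 = 0⊕1⊕1⊕0⊕1⊕0⊕1⊕0 = 0
s2: b2⊕b3⊕b6⊕b7⊕b10⊕b11⊕b14⊕b15 = 1⊕1⊕1⊕0⊕1⊕0⊕1⊕0 = 1
s4: b4⊕b5⊕b6⊕b7⊕b12⊕b13⊕b14⊕b15 = 0⊕1⊕1⊕0⊕1⊕1⊕1⊕0 = 1
s8: b8⊕b9⊕b10⊕b11⊕b12⊕b13⊕b14⊕b15 = 1⊕1⊕1⊕0⊕1⊕1⊕1⊕0 = 0
Syndrome (s8...s1) = 0110 → position 6.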